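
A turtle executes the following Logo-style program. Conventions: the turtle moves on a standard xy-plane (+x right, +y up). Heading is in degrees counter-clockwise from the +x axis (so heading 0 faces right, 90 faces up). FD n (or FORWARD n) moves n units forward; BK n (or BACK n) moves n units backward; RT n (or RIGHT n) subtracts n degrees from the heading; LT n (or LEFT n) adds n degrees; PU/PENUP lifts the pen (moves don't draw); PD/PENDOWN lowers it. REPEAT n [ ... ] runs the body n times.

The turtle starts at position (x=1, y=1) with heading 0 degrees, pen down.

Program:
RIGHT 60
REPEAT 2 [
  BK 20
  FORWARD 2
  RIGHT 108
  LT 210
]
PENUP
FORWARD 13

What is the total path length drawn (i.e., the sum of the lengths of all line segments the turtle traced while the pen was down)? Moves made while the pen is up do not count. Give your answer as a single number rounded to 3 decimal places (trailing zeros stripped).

Answer: 44

Derivation:
Executing turtle program step by step:
Start: pos=(1,1), heading=0, pen down
RT 60: heading 0 -> 300
REPEAT 2 [
  -- iteration 1/2 --
  BK 20: (1,1) -> (-9,18.321) [heading=300, draw]
  FD 2: (-9,18.321) -> (-8,16.588) [heading=300, draw]
  RT 108: heading 300 -> 192
  LT 210: heading 192 -> 42
  -- iteration 2/2 --
  BK 20: (-8,16.588) -> (-22.863,3.206) [heading=42, draw]
  FD 2: (-22.863,3.206) -> (-21.377,4.544) [heading=42, draw]
  RT 108: heading 42 -> 294
  LT 210: heading 294 -> 144
]
PU: pen up
FD 13: (-21.377,4.544) -> (-31.894,12.185) [heading=144, move]
Final: pos=(-31.894,12.185), heading=144, 4 segment(s) drawn

Segment lengths:
  seg 1: (1,1) -> (-9,18.321), length = 20
  seg 2: (-9,18.321) -> (-8,16.588), length = 2
  seg 3: (-8,16.588) -> (-22.863,3.206), length = 20
  seg 4: (-22.863,3.206) -> (-21.377,4.544), length = 2
Total = 44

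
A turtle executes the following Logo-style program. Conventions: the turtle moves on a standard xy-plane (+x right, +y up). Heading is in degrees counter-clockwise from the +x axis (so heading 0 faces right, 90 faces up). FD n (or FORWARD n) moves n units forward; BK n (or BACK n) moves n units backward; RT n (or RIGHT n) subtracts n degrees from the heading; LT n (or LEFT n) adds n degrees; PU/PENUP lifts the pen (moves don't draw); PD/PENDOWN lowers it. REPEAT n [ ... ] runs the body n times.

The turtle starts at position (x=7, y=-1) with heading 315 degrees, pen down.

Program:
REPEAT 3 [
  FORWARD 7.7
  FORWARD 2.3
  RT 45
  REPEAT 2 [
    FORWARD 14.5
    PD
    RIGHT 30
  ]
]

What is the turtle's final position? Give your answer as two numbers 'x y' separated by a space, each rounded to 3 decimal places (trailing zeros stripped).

Executing turtle program step by step:
Start: pos=(7,-1), heading=315, pen down
REPEAT 3 [
  -- iteration 1/3 --
  FD 7.7: (7,-1) -> (12.445,-6.445) [heading=315, draw]
  FD 2.3: (12.445,-6.445) -> (14.071,-8.071) [heading=315, draw]
  RT 45: heading 315 -> 270
  REPEAT 2 [
    -- iteration 1/2 --
    FD 14.5: (14.071,-8.071) -> (14.071,-22.571) [heading=270, draw]
    PD: pen down
    RT 30: heading 270 -> 240
    -- iteration 2/2 --
    FD 14.5: (14.071,-22.571) -> (6.821,-35.128) [heading=240, draw]
    PD: pen down
    RT 30: heading 240 -> 210
  ]
  -- iteration 2/3 --
  FD 7.7: (6.821,-35.128) -> (0.153,-38.978) [heading=210, draw]
  FD 2.3: (0.153,-38.978) -> (-1.839,-40.128) [heading=210, draw]
  RT 45: heading 210 -> 165
  REPEAT 2 [
    -- iteration 1/2 --
    FD 14.5: (-1.839,-40.128) -> (-15.845,-36.376) [heading=165, draw]
    PD: pen down
    RT 30: heading 165 -> 135
    -- iteration 2/2 --
    FD 14.5: (-15.845,-36.376) -> (-26.098,-26.123) [heading=135, draw]
    PD: pen down
    RT 30: heading 135 -> 105
  ]
  -- iteration 3/3 --
  FD 7.7: (-26.098,-26.123) -> (-28.091,-18.685) [heading=105, draw]
  FD 2.3: (-28.091,-18.685) -> (-28.686,-16.463) [heading=105, draw]
  RT 45: heading 105 -> 60
  REPEAT 2 [
    -- iteration 1/2 --
    FD 14.5: (-28.686,-16.463) -> (-21.436,-3.906) [heading=60, draw]
    PD: pen down
    RT 30: heading 60 -> 30
    -- iteration 2/2 --
    FD 14.5: (-21.436,-3.906) -> (-8.879,3.344) [heading=30, draw]
    PD: pen down
    RT 30: heading 30 -> 0
  ]
]
Final: pos=(-8.879,3.344), heading=0, 12 segment(s) drawn

Answer: -8.879 3.344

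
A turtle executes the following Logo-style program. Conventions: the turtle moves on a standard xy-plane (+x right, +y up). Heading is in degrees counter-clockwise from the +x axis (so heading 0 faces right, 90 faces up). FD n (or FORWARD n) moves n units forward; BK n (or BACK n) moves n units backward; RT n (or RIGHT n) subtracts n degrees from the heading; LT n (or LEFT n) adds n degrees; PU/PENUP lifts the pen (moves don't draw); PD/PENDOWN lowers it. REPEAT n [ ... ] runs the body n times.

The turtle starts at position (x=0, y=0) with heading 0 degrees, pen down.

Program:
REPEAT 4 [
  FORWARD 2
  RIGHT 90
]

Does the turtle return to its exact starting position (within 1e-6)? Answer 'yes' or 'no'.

Executing turtle program step by step:
Start: pos=(0,0), heading=0, pen down
REPEAT 4 [
  -- iteration 1/4 --
  FD 2: (0,0) -> (2,0) [heading=0, draw]
  RT 90: heading 0 -> 270
  -- iteration 2/4 --
  FD 2: (2,0) -> (2,-2) [heading=270, draw]
  RT 90: heading 270 -> 180
  -- iteration 3/4 --
  FD 2: (2,-2) -> (0,-2) [heading=180, draw]
  RT 90: heading 180 -> 90
  -- iteration 4/4 --
  FD 2: (0,-2) -> (0,0) [heading=90, draw]
  RT 90: heading 90 -> 0
]
Final: pos=(0,0), heading=0, 4 segment(s) drawn

Start position: (0, 0)
Final position: (0, 0)
Distance = 0; < 1e-6 -> CLOSED

Answer: yes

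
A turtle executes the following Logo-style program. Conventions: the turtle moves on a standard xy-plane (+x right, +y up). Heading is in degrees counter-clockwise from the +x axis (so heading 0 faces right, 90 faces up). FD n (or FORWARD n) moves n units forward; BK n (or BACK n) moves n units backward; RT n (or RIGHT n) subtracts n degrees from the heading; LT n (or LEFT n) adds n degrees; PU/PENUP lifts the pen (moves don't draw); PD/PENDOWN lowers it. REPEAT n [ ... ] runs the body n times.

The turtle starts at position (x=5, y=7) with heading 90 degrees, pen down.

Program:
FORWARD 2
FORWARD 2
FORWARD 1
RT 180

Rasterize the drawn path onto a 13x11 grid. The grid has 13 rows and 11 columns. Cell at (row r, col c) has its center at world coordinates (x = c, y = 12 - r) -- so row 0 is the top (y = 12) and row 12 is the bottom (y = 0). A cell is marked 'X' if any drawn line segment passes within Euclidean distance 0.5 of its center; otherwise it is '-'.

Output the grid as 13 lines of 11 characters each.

Segment 0: (5,7) -> (5,9)
Segment 1: (5,9) -> (5,11)
Segment 2: (5,11) -> (5,12)

Answer: -----X-----
-----X-----
-----X-----
-----X-----
-----X-----
-----X-----
-----------
-----------
-----------
-----------
-----------
-----------
-----------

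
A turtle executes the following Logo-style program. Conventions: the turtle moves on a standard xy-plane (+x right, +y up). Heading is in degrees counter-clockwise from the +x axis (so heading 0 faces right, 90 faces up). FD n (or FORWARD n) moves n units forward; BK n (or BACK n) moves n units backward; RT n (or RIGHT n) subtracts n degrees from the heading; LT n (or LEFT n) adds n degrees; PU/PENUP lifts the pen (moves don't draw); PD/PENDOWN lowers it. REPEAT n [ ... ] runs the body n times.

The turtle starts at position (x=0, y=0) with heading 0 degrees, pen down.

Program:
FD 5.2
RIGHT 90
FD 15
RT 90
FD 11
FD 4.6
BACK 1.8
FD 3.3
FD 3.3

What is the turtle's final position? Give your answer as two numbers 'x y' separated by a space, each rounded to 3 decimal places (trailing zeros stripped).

Executing turtle program step by step:
Start: pos=(0,0), heading=0, pen down
FD 5.2: (0,0) -> (5.2,0) [heading=0, draw]
RT 90: heading 0 -> 270
FD 15: (5.2,0) -> (5.2,-15) [heading=270, draw]
RT 90: heading 270 -> 180
FD 11: (5.2,-15) -> (-5.8,-15) [heading=180, draw]
FD 4.6: (-5.8,-15) -> (-10.4,-15) [heading=180, draw]
BK 1.8: (-10.4,-15) -> (-8.6,-15) [heading=180, draw]
FD 3.3: (-8.6,-15) -> (-11.9,-15) [heading=180, draw]
FD 3.3: (-11.9,-15) -> (-15.2,-15) [heading=180, draw]
Final: pos=(-15.2,-15), heading=180, 7 segment(s) drawn

Answer: -15.2 -15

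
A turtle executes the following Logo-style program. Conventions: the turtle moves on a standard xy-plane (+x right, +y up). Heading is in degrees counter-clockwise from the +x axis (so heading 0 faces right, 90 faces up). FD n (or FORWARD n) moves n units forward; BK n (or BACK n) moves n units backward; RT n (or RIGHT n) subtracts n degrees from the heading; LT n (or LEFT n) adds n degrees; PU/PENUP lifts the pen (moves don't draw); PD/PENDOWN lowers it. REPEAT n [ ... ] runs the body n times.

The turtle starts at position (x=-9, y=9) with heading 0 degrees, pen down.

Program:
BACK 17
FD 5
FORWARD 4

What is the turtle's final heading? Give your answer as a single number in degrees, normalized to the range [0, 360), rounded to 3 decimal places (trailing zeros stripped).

Executing turtle program step by step:
Start: pos=(-9,9), heading=0, pen down
BK 17: (-9,9) -> (-26,9) [heading=0, draw]
FD 5: (-26,9) -> (-21,9) [heading=0, draw]
FD 4: (-21,9) -> (-17,9) [heading=0, draw]
Final: pos=(-17,9), heading=0, 3 segment(s) drawn

Answer: 0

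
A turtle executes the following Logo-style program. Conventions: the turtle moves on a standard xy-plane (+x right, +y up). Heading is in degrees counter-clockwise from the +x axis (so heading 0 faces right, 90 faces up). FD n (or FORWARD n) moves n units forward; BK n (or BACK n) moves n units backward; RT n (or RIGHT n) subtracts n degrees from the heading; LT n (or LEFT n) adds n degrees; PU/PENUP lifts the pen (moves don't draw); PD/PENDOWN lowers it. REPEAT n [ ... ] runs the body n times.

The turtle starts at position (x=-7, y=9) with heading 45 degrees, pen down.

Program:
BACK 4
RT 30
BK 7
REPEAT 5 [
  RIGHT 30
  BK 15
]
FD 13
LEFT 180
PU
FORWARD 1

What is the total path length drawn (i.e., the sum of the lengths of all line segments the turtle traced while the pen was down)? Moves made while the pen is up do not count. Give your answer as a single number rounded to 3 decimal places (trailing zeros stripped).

Executing turtle program step by step:
Start: pos=(-7,9), heading=45, pen down
BK 4: (-7,9) -> (-9.828,6.172) [heading=45, draw]
RT 30: heading 45 -> 15
BK 7: (-9.828,6.172) -> (-16.59,4.36) [heading=15, draw]
REPEAT 5 [
  -- iteration 1/5 --
  RT 30: heading 15 -> 345
  BK 15: (-16.59,4.36) -> (-31.079,8.242) [heading=345, draw]
  -- iteration 2/5 --
  RT 30: heading 345 -> 315
  BK 15: (-31.079,8.242) -> (-41.685,18.849) [heading=315, draw]
  -- iteration 3/5 --
  RT 30: heading 315 -> 285
  BK 15: (-41.685,18.849) -> (-45.568,33.338) [heading=285, draw]
  -- iteration 4/5 --
  RT 30: heading 285 -> 255
  BK 15: (-45.568,33.338) -> (-41.685,47.827) [heading=255, draw]
  -- iteration 5/5 --
  RT 30: heading 255 -> 225
  BK 15: (-41.685,47.827) -> (-31.079,58.433) [heading=225, draw]
]
FD 13: (-31.079,58.433) -> (-40.271,49.241) [heading=225, draw]
LT 180: heading 225 -> 45
PU: pen up
FD 1: (-40.271,49.241) -> (-39.564,49.948) [heading=45, move]
Final: pos=(-39.564,49.948), heading=45, 8 segment(s) drawn

Segment lengths:
  seg 1: (-7,9) -> (-9.828,6.172), length = 4
  seg 2: (-9.828,6.172) -> (-16.59,4.36), length = 7
  seg 3: (-16.59,4.36) -> (-31.079,8.242), length = 15
  seg 4: (-31.079,8.242) -> (-41.685,18.849), length = 15
  seg 5: (-41.685,18.849) -> (-45.568,33.338), length = 15
  seg 6: (-45.568,33.338) -> (-41.685,47.827), length = 15
  seg 7: (-41.685,47.827) -> (-31.079,58.433), length = 15
  seg 8: (-31.079,58.433) -> (-40.271,49.241), length = 13
Total = 99

Answer: 99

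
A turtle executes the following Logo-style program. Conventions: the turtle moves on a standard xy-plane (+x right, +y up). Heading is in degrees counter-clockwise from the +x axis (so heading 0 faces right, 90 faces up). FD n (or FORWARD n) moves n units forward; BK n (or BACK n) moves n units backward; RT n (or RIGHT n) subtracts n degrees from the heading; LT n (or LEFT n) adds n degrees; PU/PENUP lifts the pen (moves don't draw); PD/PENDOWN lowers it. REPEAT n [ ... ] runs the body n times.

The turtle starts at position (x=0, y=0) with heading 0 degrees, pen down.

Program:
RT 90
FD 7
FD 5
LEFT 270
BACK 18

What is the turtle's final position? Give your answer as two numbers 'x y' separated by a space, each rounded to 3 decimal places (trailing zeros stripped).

Answer: 18 -12

Derivation:
Executing turtle program step by step:
Start: pos=(0,0), heading=0, pen down
RT 90: heading 0 -> 270
FD 7: (0,0) -> (0,-7) [heading=270, draw]
FD 5: (0,-7) -> (0,-12) [heading=270, draw]
LT 270: heading 270 -> 180
BK 18: (0,-12) -> (18,-12) [heading=180, draw]
Final: pos=(18,-12), heading=180, 3 segment(s) drawn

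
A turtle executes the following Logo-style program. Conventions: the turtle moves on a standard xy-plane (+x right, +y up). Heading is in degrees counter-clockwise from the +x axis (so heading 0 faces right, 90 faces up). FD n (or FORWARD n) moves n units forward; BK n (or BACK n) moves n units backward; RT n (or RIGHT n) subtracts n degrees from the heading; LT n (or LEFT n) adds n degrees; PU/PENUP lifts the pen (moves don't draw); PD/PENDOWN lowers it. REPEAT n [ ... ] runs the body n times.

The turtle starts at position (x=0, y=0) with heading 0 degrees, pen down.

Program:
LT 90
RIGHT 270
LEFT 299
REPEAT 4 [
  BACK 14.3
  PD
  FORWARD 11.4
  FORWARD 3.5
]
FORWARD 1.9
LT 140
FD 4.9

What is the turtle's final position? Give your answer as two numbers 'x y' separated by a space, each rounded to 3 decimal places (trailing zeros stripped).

Executing turtle program step by step:
Start: pos=(0,0), heading=0, pen down
LT 90: heading 0 -> 90
RT 270: heading 90 -> 180
LT 299: heading 180 -> 119
REPEAT 4 [
  -- iteration 1/4 --
  BK 14.3: (0,0) -> (6.933,-12.507) [heading=119, draw]
  PD: pen down
  FD 11.4: (6.933,-12.507) -> (1.406,-2.536) [heading=119, draw]
  FD 3.5: (1.406,-2.536) -> (-0.291,0.525) [heading=119, draw]
  -- iteration 2/4 --
  BK 14.3: (-0.291,0.525) -> (6.642,-11.982) [heading=119, draw]
  PD: pen down
  FD 11.4: (6.642,-11.982) -> (1.115,-2.012) [heading=119, draw]
  FD 3.5: (1.115,-2.012) -> (-0.582,1.05) [heading=119, draw]
  -- iteration 3/4 --
  BK 14.3: (-0.582,1.05) -> (6.351,-11.458) [heading=119, draw]
  PD: pen down
  FD 11.4: (6.351,-11.458) -> (0.824,-1.487) [heading=119, draw]
  FD 3.5: (0.824,-1.487) -> (-0.873,1.574) [heading=119, draw]
  -- iteration 4/4 --
  BK 14.3: (-0.873,1.574) -> (6.06,-10.933) [heading=119, draw]
  PD: pen down
  FD 11.4: (6.06,-10.933) -> (0.533,-0.962) [heading=119, draw]
  FD 3.5: (0.533,-0.962) -> (-1.164,2.099) [heading=119, draw]
]
FD 1.9: (-1.164,2.099) -> (-2.085,3.761) [heading=119, draw]
LT 140: heading 119 -> 259
FD 4.9: (-2.085,3.761) -> (-3.02,-1.049) [heading=259, draw]
Final: pos=(-3.02,-1.049), heading=259, 14 segment(s) drawn

Answer: -3.02 -1.049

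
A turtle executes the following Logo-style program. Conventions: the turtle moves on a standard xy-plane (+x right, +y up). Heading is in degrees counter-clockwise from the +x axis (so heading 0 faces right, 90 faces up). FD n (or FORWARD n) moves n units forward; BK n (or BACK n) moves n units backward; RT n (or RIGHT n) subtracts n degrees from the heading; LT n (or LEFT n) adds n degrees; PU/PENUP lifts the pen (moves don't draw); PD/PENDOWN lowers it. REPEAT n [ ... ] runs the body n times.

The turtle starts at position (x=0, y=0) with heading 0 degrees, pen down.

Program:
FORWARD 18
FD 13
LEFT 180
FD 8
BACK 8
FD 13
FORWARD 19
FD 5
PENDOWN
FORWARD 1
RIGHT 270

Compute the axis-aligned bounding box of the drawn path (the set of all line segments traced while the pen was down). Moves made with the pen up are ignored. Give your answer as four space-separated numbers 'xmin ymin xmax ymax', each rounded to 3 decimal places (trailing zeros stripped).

Executing turtle program step by step:
Start: pos=(0,0), heading=0, pen down
FD 18: (0,0) -> (18,0) [heading=0, draw]
FD 13: (18,0) -> (31,0) [heading=0, draw]
LT 180: heading 0 -> 180
FD 8: (31,0) -> (23,0) [heading=180, draw]
BK 8: (23,0) -> (31,0) [heading=180, draw]
FD 13: (31,0) -> (18,0) [heading=180, draw]
FD 19: (18,0) -> (-1,0) [heading=180, draw]
FD 5: (-1,0) -> (-6,0) [heading=180, draw]
PD: pen down
FD 1: (-6,0) -> (-7,0) [heading=180, draw]
RT 270: heading 180 -> 270
Final: pos=(-7,0), heading=270, 8 segment(s) drawn

Segment endpoints: x in {-7, -6, -1, 0, 18, 23, 31}, y in {0, 0, 0, 0, 0, 0}
xmin=-7, ymin=0, xmax=31, ymax=0

Answer: -7 0 31 0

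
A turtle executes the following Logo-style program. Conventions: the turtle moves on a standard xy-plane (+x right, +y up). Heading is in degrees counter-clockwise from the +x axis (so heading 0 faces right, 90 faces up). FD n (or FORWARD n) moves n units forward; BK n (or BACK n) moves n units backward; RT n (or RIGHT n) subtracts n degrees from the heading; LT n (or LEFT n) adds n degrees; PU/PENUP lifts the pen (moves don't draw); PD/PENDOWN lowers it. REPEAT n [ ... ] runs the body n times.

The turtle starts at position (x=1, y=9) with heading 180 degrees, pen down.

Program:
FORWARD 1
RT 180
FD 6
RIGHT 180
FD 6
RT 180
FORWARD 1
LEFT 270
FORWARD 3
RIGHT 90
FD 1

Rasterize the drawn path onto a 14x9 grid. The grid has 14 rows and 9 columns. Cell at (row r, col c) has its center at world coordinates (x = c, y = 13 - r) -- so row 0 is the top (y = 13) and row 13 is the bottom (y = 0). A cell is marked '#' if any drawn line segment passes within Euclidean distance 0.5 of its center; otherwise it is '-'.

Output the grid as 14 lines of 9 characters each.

Segment 0: (1,9) -> (0,9)
Segment 1: (0,9) -> (6,9)
Segment 2: (6,9) -> (0,9)
Segment 3: (0,9) -> (1,9)
Segment 4: (1,9) -> (1,6)
Segment 5: (1,6) -> (0,6)

Answer: ---------
---------
---------
---------
#######--
-#-------
-#-------
##-------
---------
---------
---------
---------
---------
---------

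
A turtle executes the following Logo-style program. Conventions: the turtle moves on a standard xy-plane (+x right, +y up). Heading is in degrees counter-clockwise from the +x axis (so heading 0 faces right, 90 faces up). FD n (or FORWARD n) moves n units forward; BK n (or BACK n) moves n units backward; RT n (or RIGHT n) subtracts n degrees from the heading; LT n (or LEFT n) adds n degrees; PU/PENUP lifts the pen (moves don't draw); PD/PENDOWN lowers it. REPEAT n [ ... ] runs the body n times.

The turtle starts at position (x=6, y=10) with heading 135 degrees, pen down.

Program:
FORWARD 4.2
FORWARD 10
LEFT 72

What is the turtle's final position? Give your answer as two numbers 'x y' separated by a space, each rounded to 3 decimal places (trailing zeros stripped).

Executing turtle program step by step:
Start: pos=(6,10), heading=135, pen down
FD 4.2: (6,10) -> (3.03,12.97) [heading=135, draw]
FD 10: (3.03,12.97) -> (-4.041,20.041) [heading=135, draw]
LT 72: heading 135 -> 207
Final: pos=(-4.041,20.041), heading=207, 2 segment(s) drawn

Answer: -4.041 20.041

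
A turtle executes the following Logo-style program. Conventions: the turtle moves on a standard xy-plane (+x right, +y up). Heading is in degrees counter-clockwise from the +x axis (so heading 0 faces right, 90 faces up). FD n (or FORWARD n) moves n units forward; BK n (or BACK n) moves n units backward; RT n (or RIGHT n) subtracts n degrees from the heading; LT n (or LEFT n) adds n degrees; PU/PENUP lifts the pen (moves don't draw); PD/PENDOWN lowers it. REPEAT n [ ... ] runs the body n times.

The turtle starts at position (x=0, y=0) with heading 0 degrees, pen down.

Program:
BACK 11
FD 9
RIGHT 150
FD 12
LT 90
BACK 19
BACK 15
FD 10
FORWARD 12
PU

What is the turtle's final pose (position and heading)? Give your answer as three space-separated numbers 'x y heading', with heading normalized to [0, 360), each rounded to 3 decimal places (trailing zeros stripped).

Answer: -18.392 4.392 300

Derivation:
Executing turtle program step by step:
Start: pos=(0,0), heading=0, pen down
BK 11: (0,0) -> (-11,0) [heading=0, draw]
FD 9: (-11,0) -> (-2,0) [heading=0, draw]
RT 150: heading 0 -> 210
FD 12: (-2,0) -> (-12.392,-6) [heading=210, draw]
LT 90: heading 210 -> 300
BK 19: (-12.392,-6) -> (-21.892,10.454) [heading=300, draw]
BK 15: (-21.892,10.454) -> (-29.392,23.445) [heading=300, draw]
FD 10: (-29.392,23.445) -> (-24.392,14.785) [heading=300, draw]
FD 12: (-24.392,14.785) -> (-18.392,4.392) [heading=300, draw]
PU: pen up
Final: pos=(-18.392,4.392), heading=300, 7 segment(s) drawn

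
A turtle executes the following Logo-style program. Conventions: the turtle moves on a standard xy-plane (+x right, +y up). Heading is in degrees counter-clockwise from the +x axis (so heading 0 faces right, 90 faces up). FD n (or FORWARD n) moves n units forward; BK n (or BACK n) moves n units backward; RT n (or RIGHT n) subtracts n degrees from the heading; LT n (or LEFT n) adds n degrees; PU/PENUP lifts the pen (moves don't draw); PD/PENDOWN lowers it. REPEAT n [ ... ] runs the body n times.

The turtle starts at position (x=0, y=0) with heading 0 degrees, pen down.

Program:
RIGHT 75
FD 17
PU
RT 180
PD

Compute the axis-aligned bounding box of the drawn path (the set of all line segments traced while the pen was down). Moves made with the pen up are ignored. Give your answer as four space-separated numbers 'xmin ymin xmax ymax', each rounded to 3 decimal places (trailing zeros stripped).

Answer: 0 -16.421 4.4 0

Derivation:
Executing turtle program step by step:
Start: pos=(0,0), heading=0, pen down
RT 75: heading 0 -> 285
FD 17: (0,0) -> (4.4,-16.421) [heading=285, draw]
PU: pen up
RT 180: heading 285 -> 105
PD: pen down
Final: pos=(4.4,-16.421), heading=105, 1 segment(s) drawn

Segment endpoints: x in {0, 4.4}, y in {-16.421, 0}
xmin=0, ymin=-16.421, xmax=4.4, ymax=0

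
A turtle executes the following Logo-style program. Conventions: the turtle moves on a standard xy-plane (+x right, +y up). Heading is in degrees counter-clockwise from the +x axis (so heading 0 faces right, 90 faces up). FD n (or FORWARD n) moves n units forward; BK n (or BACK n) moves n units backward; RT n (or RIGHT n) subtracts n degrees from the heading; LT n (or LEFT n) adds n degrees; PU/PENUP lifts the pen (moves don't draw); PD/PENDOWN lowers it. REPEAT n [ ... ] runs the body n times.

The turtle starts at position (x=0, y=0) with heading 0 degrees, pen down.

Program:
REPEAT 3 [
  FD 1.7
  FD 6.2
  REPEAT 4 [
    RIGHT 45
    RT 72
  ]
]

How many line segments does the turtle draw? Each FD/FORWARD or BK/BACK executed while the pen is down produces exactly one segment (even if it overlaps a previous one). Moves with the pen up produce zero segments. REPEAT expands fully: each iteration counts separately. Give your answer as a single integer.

Executing turtle program step by step:
Start: pos=(0,0), heading=0, pen down
REPEAT 3 [
  -- iteration 1/3 --
  FD 1.7: (0,0) -> (1.7,0) [heading=0, draw]
  FD 6.2: (1.7,0) -> (7.9,0) [heading=0, draw]
  REPEAT 4 [
    -- iteration 1/4 --
    RT 45: heading 0 -> 315
    RT 72: heading 315 -> 243
    -- iteration 2/4 --
    RT 45: heading 243 -> 198
    RT 72: heading 198 -> 126
    -- iteration 3/4 --
    RT 45: heading 126 -> 81
    RT 72: heading 81 -> 9
    -- iteration 4/4 --
    RT 45: heading 9 -> 324
    RT 72: heading 324 -> 252
  ]
  -- iteration 2/3 --
  FD 1.7: (7.9,0) -> (7.375,-1.617) [heading=252, draw]
  FD 6.2: (7.375,-1.617) -> (5.459,-7.513) [heading=252, draw]
  REPEAT 4 [
    -- iteration 1/4 --
    RT 45: heading 252 -> 207
    RT 72: heading 207 -> 135
    -- iteration 2/4 --
    RT 45: heading 135 -> 90
    RT 72: heading 90 -> 18
    -- iteration 3/4 --
    RT 45: heading 18 -> 333
    RT 72: heading 333 -> 261
    -- iteration 4/4 --
    RT 45: heading 261 -> 216
    RT 72: heading 216 -> 144
  ]
  -- iteration 3/3 --
  FD 1.7: (5.459,-7.513) -> (4.083,-6.514) [heading=144, draw]
  FD 6.2: (4.083,-6.514) -> (-0.932,-2.87) [heading=144, draw]
  REPEAT 4 [
    -- iteration 1/4 --
    RT 45: heading 144 -> 99
    RT 72: heading 99 -> 27
    -- iteration 2/4 --
    RT 45: heading 27 -> 342
    RT 72: heading 342 -> 270
    -- iteration 3/4 --
    RT 45: heading 270 -> 225
    RT 72: heading 225 -> 153
    -- iteration 4/4 --
    RT 45: heading 153 -> 108
    RT 72: heading 108 -> 36
  ]
]
Final: pos=(-0.932,-2.87), heading=36, 6 segment(s) drawn
Segments drawn: 6

Answer: 6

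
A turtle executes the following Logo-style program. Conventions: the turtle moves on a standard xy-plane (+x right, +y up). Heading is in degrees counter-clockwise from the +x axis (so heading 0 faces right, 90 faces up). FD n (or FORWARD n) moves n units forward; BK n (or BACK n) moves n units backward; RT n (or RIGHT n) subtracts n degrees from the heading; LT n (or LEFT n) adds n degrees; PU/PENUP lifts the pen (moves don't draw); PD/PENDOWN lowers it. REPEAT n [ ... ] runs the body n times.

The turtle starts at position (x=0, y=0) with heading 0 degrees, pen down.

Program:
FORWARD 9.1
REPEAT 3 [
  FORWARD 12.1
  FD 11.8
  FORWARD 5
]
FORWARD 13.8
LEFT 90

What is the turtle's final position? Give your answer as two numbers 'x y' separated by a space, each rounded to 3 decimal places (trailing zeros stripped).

Executing turtle program step by step:
Start: pos=(0,0), heading=0, pen down
FD 9.1: (0,0) -> (9.1,0) [heading=0, draw]
REPEAT 3 [
  -- iteration 1/3 --
  FD 12.1: (9.1,0) -> (21.2,0) [heading=0, draw]
  FD 11.8: (21.2,0) -> (33,0) [heading=0, draw]
  FD 5: (33,0) -> (38,0) [heading=0, draw]
  -- iteration 2/3 --
  FD 12.1: (38,0) -> (50.1,0) [heading=0, draw]
  FD 11.8: (50.1,0) -> (61.9,0) [heading=0, draw]
  FD 5: (61.9,0) -> (66.9,0) [heading=0, draw]
  -- iteration 3/3 --
  FD 12.1: (66.9,0) -> (79,0) [heading=0, draw]
  FD 11.8: (79,0) -> (90.8,0) [heading=0, draw]
  FD 5: (90.8,0) -> (95.8,0) [heading=0, draw]
]
FD 13.8: (95.8,0) -> (109.6,0) [heading=0, draw]
LT 90: heading 0 -> 90
Final: pos=(109.6,0), heading=90, 11 segment(s) drawn

Answer: 109.6 0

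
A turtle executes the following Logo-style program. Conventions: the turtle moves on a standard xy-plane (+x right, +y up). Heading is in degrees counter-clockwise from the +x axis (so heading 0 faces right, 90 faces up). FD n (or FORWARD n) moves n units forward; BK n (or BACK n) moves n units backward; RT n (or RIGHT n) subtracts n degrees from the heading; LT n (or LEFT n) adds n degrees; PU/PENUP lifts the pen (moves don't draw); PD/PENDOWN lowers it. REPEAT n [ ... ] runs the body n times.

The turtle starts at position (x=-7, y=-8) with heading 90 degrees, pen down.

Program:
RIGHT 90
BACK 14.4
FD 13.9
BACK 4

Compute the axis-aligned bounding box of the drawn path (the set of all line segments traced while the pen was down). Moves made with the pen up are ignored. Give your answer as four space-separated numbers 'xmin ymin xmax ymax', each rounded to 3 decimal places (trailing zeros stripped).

Executing turtle program step by step:
Start: pos=(-7,-8), heading=90, pen down
RT 90: heading 90 -> 0
BK 14.4: (-7,-8) -> (-21.4,-8) [heading=0, draw]
FD 13.9: (-21.4,-8) -> (-7.5,-8) [heading=0, draw]
BK 4: (-7.5,-8) -> (-11.5,-8) [heading=0, draw]
Final: pos=(-11.5,-8), heading=0, 3 segment(s) drawn

Segment endpoints: x in {-21.4, -11.5, -7.5, -7}, y in {-8}
xmin=-21.4, ymin=-8, xmax=-7, ymax=-8

Answer: -21.4 -8 -7 -8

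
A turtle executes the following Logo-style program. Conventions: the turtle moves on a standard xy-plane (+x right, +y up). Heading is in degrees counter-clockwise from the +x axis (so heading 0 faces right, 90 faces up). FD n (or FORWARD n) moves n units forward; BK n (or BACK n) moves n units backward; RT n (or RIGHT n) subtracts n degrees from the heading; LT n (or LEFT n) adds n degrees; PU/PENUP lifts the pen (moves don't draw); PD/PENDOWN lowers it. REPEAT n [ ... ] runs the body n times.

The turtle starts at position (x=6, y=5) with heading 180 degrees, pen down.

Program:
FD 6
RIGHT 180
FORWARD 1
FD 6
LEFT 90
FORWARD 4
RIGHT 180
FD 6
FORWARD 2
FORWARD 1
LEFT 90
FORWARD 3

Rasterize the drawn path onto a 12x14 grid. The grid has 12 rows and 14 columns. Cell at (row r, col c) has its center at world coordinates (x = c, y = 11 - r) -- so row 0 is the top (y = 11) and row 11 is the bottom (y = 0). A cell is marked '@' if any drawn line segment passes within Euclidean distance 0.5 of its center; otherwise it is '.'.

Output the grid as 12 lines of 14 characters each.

Answer: ..............
..............
.......@......
.......@......
.......@......
.......@......
@@@@@@@@......
.......@......
.......@......
.......@......
.......@......
.......@@@@...

Derivation:
Segment 0: (6,5) -> (0,5)
Segment 1: (0,5) -> (1,5)
Segment 2: (1,5) -> (7,5)
Segment 3: (7,5) -> (7,9)
Segment 4: (7,9) -> (7,3)
Segment 5: (7,3) -> (7,1)
Segment 6: (7,1) -> (7,0)
Segment 7: (7,0) -> (10,0)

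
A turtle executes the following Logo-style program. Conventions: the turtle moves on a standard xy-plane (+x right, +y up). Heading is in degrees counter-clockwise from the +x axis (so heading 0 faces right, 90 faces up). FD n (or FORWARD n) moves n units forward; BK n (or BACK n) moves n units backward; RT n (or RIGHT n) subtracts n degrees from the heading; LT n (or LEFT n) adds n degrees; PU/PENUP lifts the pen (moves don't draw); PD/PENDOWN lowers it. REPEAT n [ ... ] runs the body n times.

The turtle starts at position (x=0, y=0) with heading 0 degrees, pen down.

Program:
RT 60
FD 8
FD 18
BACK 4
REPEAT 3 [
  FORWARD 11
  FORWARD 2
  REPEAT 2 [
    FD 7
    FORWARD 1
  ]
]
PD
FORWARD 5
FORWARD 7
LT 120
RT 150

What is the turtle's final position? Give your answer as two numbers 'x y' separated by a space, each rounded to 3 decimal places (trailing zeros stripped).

Answer: 60.5 -104.789

Derivation:
Executing turtle program step by step:
Start: pos=(0,0), heading=0, pen down
RT 60: heading 0 -> 300
FD 8: (0,0) -> (4,-6.928) [heading=300, draw]
FD 18: (4,-6.928) -> (13,-22.517) [heading=300, draw]
BK 4: (13,-22.517) -> (11,-19.053) [heading=300, draw]
REPEAT 3 [
  -- iteration 1/3 --
  FD 11: (11,-19.053) -> (16.5,-28.579) [heading=300, draw]
  FD 2: (16.5,-28.579) -> (17.5,-30.311) [heading=300, draw]
  REPEAT 2 [
    -- iteration 1/2 --
    FD 7: (17.5,-30.311) -> (21,-36.373) [heading=300, draw]
    FD 1: (21,-36.373) -> (21.5,-37.239) [heading=300, draw]
    -- iteration 2/2 --
    FD 7: (21.5,-37.239) -> (25,-43.301) [heading=300, draw]
    FD 1: (25,-43.301) -> (25.5,-44.167) [heading=300, draw]
  ]
  -- iteration 2/3 --
  FD 11: (25.5,-44.167) -> (31,-53.694) [heading=300, draw]
  FD 2: (31,-53.694) -> (32,-55.426) [heading=300, draw]
  REPEAT 2 [
    -- iteration 1/2 --
    FD 7: (32,-55.426) -> (35.5,-61.488) [heading=300, draw]
    FD 1: (35.5,-61.488) -> (36,-62.354) [heading=300, draw]
    -- iteration 2/2 --
    FD 7: (36,-62.354) -> (39.5,-68.416) [heading=300, draw]
    FD 1: (39.5,-68.416) -> (40,-69.282) [heading=300, draw]
  ]
  -- iteration 3/3 --
  FD 11: (40,-69.282) -> (45.5,-78.808) [heading=300, draw]
  FD 2: (45.5,-78.808) -> (46.5,-80.54) [heading=300, draw]
  REPEAT 2 [
    -- iteration 1/2 --
    FD 7: (46.5,-80.54) -> (50,-86.603) [heading=300, draw]
    FD 1: (50,-86.603) -> (50.5,-87.469) [heading=300, draw]
    -- iteration 2/2 --
    FD 7: (50.5,-87.469) -> (54,-93.531) [heading=300, draw]
    FD 1: (54,-93.531) -> (54.5,-94.397) [heading=300, draw]
  ]
]
PD: pen down
FD 5: (54.5,-94.397) -> (57,-98.727) [heading=300, draw]
FD 7: (57,-98.727) -> (60.5,-104.789) [heading=300, draw]
LT 120: heading 300 -> 60
RT 150: heading 60 -> 270
Final: pos=(60.5,-104.789), heading=270, 23 segment(s) drawn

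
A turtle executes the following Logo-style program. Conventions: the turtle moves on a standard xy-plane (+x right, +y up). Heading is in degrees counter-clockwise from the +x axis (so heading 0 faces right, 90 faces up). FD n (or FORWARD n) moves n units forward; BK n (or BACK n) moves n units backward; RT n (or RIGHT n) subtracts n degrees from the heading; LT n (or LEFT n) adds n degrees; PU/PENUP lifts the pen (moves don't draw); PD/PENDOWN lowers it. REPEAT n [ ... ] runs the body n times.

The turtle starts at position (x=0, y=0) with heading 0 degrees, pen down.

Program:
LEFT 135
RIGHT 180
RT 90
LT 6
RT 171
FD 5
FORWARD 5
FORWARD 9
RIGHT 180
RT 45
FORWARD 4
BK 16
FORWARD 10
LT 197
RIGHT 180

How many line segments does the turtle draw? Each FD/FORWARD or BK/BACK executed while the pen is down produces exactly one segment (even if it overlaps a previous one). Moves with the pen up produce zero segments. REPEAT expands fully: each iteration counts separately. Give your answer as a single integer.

Executing turtle program step by step:
Start: pos=(0,0), heading=0, pen down
LT 135: heading 0 -> 135
RT 180: heading 135 -> 315
RT 90: heading 315 -> 225
LT 6: heading 225 -> 231
RT 171: heading 231 -> 60
FD 5: (0,0) -> (2.5,4.33) [heading=60, draw]
FD 5: (2.5,4.33) -> (5,8.66) [heading=60, draw]
FD 9: (5,8.66) -> (9.5,16.454) [heading=60, draw]
RT 180: heading 60 -> 240
RT 45: heading 240 -> 195
FD 4: (9.5,16.454) -> (5.636,15.419) [heading=195, draw]
BK 16: (5.636,15.419) -> (21.091,19.56) [heading=195, draw]
FD 10: (21.091,19.56) -> (11.432,16.972) [heading=195, draw]
LT 197: heading 195 -> 32
RT 180: heading 32 -> 212
Final: pos=(11.432,16.972), heading=212, 6 segment(s) drawn
Segments drawn: 6

Answer: 6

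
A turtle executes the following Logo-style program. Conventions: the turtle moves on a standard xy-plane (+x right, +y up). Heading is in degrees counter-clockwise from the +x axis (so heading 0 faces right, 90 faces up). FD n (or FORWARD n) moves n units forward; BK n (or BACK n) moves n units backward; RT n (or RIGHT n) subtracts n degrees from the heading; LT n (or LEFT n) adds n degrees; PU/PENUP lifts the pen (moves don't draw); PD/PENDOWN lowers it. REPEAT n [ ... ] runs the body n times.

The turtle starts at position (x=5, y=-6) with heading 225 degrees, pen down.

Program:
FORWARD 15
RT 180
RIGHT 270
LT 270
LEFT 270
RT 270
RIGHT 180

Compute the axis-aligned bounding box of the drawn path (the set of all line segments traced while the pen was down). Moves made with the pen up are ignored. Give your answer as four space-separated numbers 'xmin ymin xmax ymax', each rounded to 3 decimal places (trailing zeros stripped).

Executing turtle program step by step:
Start: pos=(5,-6), heading=225, pen down
FD 15: (5,-6) -> (-5.607,-16.607) [heading=225, draw]
RT 180: heading 225 -> 45
RT 270: heading 45 -> 135
LT 270: heading 135 -> 45
LT 270: heading 45 -> 315
RT 270: heading 315 -> 45
RT 180: heading 45 -> 225
Final: pos=(-5.607,-16.607), heading=225, 1 segment(s) drawn

Segment endpoints: x in {-5.607, 5}, y in {-16.607, -6}
xmin=-5.607, ymin=-16.607, xmax=5, ymax=-6

Answer: -5.607 -16.607 5 -6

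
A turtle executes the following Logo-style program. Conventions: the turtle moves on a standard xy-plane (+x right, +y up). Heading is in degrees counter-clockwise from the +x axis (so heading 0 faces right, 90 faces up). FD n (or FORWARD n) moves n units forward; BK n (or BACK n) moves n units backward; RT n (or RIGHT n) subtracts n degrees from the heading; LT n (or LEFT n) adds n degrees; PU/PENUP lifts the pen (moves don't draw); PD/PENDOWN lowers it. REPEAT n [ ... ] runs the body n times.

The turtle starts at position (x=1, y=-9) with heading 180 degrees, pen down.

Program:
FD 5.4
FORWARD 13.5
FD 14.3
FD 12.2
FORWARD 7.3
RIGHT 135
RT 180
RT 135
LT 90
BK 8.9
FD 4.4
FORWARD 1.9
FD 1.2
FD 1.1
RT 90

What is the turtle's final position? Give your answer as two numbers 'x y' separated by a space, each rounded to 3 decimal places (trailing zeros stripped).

Answer: -51.4 -9

Derivation:
Executing turtle program step by step:
Start: pos=(1,-9), heading=180, pen down
FD 5.4: (1,-9) -> (-4.4,-9) [heading=180, draw]
FD 13.5: (-4.4,-9) -> (-17.9,-9) [heading=180, draw]
FD 14.3: (-17.9,-9) -> (-32.2,-9) [heading=180, draw]
FD 12.2: (-32.2,-9) -> (-44.4,-9) [heading=180, draw]
FD 7.3: (-44.4,-9) -> (-51.7,-9) [heading=180, draw]
RT 135: heading 180 -> 45
RT 180: heading 45 -> 225
RT 135: heading 225 -> 90
LT 90: heading 90 -> 180
BK 8.9: (-51.7,-9) -> (-42.8,-9) [heading=180, draw]
FD 4.4: (-42.8,-9) -> (-47.2,-9) [heading=180, draw]
FD 1.9: (-47.2,-9) -> (-49.1,-9) [heading=180, draw]
FD 1.2: (-49.1,-9) -> (-50.3,-9) [heading=180, draw]
FD 1.1: (-50.3,-9) -> (-51.4,-9) [heading=180, draw]
RT 90: heading 180 -> 90
Final: pos=(-51.4,-9), heading=90, 10 segment(s) drawn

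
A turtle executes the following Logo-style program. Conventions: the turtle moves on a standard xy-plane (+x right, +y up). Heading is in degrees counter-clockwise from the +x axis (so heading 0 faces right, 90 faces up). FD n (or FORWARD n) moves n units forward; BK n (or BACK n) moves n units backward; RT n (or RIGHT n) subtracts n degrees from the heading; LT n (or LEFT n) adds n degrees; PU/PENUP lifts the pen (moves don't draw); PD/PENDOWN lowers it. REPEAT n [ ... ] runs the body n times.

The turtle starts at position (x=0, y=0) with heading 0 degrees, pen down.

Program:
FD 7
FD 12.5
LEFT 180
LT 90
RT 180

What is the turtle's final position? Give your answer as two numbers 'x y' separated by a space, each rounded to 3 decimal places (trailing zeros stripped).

Executing turtle program step by step:
Start: pos=(0,0), heading=0, pen down
FD 7: (0,0) -> (7,0) [heading=0, draw]
FD 12.5: (7,0) -> (19.5,0) [heading=0, draw]
LT 180: heading 0 -> 180
LT 90: heading 180 -> 270
RT 180: heading 270 -> 90
Final: pos=(19.5,0), heading=90, 2 segment(s) drawn

Answer: 19.5 0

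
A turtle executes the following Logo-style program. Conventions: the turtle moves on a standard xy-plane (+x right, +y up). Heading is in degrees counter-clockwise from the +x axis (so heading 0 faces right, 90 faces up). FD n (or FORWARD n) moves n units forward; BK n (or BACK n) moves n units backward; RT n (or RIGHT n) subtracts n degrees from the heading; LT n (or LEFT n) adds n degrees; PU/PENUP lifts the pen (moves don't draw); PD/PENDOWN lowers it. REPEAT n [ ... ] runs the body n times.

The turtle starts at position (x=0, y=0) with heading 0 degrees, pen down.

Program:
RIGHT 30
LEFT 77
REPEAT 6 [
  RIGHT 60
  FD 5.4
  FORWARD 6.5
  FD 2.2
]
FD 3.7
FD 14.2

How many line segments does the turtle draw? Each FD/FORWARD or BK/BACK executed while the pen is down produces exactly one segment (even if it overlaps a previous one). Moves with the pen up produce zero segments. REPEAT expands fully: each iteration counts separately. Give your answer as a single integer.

Answer: 20

Derivation:
Executing turtle program step by step:
Start: pos=(0,0), heading=0, pen down
RT 30: heading 0 -> 330
LT 77: heading 330 -> 47
REPEAT 6 [
  -- iteration 1/6 --
  RT 60: heading 47 -> 347
  FD 5.4: (0,0) -> (5.262,-1.215) [heading=347, draw]
  FD 6.5: (5.262,-1.215) -> (11.595,-2.677) [heading=347, draw]
  FD 2.2: (11.595,-2.677) -> (13.739,-3.172) [heading=347, draw]
  -- iteration 2/6 --
  RT 60: heading 347 -> 287
  FD 5.4: (13.739,-3.172) -> (15.317,-8.336) [heading=287, draw]
  FD 6.5: (15.317,-8.336) -> (17.218,-14.552) [heading=287, draw]
  FD 2.2: (17.218,-14.552) -> (17.861,-16.656) [heading=287, draw]
  -- iteration 3/6 --
  RT 60: heading 287 -> 227
  FD 5.4: (17.861,-16.656) -> (14.178,-20.605) [heading=227, draw]
  FD 6.5: (14.178,-20.605) -> (9.745,-25.359) [heading=227, draw]
  FD 2.2: (9.745,-25.359) -> (8.245,-26.968) [heading=227, draw]
  -- iteration 4/6 --
  RT 60: heading 227 -> 167
  FD 5.4: (8.245,-26.968) -> (2.983,-25.753) [heading=167, draw]
  FD 6.5: (2.983,-25.753) -> (-3.35,-24.291) [heading=167, draw]
  FD 2.2: (-3.35,-24.291) -> (-5.494,-23.796) [heading=167, draw]
  -- iteration 5/6 --
  RT 60: heading 167 -> 107
  FD 5.4: (-5.494,-23.796) -> (-7.073,-18.632) [heading=107, draw]
  FD 6.5: (-7.073,-18.632) -> (-8.973,-12.416) [heading=107, draw]
  FD 2.2: (-8.973,-12.416) -> (-9.616,-10.312) [heading=107, draw]
  -- iteration 6/6 --
  RT 60: heading 107 -> 47
  FD 5.4: (-9.616,-10.312) -> (-5.933,-6.363) [heading=47, draw]
  FD 6.5: (-5.933,-6.363) -> (-1.5,-1.609) [heading=47, draw]
  FD 2.2: (-1.5,-1.609) -> (0,0) [heading=47, draw]
]
FD 3.7: (0,0) -> (2.523,2.706) [heading=47, draw]
FD 14.2: (2.523,2.706) -> (12.208,13.091) [heading=47, draw]
Final: pos=(12.208,13.091), heading=47, 20 segment(s) drawn
Segments drawn: 20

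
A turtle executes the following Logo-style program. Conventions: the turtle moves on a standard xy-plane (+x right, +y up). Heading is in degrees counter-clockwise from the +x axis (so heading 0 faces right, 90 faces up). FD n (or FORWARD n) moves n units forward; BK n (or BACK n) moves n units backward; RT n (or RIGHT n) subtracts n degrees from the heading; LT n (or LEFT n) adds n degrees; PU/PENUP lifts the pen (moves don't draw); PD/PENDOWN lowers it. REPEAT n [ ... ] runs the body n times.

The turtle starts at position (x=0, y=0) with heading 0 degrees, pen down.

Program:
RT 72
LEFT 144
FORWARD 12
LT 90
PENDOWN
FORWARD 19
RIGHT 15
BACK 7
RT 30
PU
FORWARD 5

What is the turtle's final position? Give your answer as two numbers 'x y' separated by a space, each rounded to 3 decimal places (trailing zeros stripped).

Answer: -10.761 17.927

Derivation:
Executing turtle program step by step:
Start: pos=(0,0), heading=0, pen down
RT 72: heading 0 -> 288
LT 144: heading 288 -> 72
FD 12: (0,0) -> (3.708,11.413) [heading=72, draw]
LT 90: heading 72 -> 162
PD: pen down
FD 19: (3.708,11.413) -> (-14.362,17.284) [heading=162, draw]
RT 15: heading 162 -> 147
BK 7: (-14.362,17.284) -> (-8.491,13.472) [heading=147, draw]
RT 30: heading 147 -> 117
PU: pen up
FD 5: (-8.491,13.472) -> (-10.761,17.927) [heading=117, move]
Final: pos=(-10.761,17.927), heading=117, 3 segment(s) drawn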